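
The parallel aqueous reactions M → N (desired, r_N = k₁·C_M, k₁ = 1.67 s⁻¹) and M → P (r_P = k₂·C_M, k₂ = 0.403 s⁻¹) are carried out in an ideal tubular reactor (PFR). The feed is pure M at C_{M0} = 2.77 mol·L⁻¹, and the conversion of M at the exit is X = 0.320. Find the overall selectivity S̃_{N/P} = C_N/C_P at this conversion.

4.14

C_M = C_{M0}(1−X) = 1.884 mol·L⁻¹.
Both paths are first order in M, so the instantaneous fraction to N is constant: dC_N/d(−C_M) = k₁/(k₁+k₂) = 0.8056.
C_N = 0.8056·(C_{M0}−C_M) = 0.8056×0.8864 = 0.714 mol·L⁻¹.
C_P = (C_{M0}−C_M)−C_N = 0.1723 mol·L⁻¹; S̃_{N/P} = 0.7141/0.1723 = 4.14.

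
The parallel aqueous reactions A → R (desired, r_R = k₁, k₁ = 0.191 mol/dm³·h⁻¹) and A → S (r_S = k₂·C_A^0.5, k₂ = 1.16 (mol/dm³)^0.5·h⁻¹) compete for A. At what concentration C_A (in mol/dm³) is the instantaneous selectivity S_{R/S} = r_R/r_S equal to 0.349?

0.223 mol/dm³

S_{R/S} = (k₁/k₂)·C_A^-0.5 ⇒ C_A = (S·k₂/k₁)^(-2).
= (0.349×1.16/0.191)^(-2) = (2.120)^(-2) = 0.223 mol/dm³.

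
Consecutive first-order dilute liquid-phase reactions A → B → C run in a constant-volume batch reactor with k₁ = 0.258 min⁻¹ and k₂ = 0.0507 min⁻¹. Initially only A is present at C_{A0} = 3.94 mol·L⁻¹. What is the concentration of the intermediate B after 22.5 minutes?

Solving the coupled first-order balances gives C_B(t) = [k₁/(k₂−k₁)]·C_{A0}·(e^(−k₁t) − e^(−k₂t)).
e^(−k₁t) = e^(−0.258×22.5) = e^(−5.805) = 0.003012; e^(−k₂t) = e^(−1.141) = 0.3196.
C_B = 0.258×3.94/(0.0507−0.258) × (0.003012−0.3196) = (-4.904)×(-0.3166) = 1.552 mol·L⁻¹.

1.55 mol·L⁻¹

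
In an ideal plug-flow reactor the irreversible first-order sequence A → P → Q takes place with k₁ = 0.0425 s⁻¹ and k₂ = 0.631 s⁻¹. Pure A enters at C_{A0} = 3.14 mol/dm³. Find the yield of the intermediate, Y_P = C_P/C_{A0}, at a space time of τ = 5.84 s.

0.0545

The intermediate concentration in a first-order A→B→C sequence is C_P = k₁C_{A0}(e^(−k₁τ) − e^(−k₂τ))/(k₂−k₁).
e^(−k₁τ) = e^(−0.0425×5.84) = e^(−0.2482) = 0.7802; e^(−k₂τ) = e^(−3.685) = 0.02510.
C_P = 0.0425×3.14/(0.631−0.0425) × (0.7802−0.02510) = 0.2268×0.7551 = 0.1712 mol/dm³.
Y_P = C_P/C_{A0} = 0.1712/3.14 = 0.0545.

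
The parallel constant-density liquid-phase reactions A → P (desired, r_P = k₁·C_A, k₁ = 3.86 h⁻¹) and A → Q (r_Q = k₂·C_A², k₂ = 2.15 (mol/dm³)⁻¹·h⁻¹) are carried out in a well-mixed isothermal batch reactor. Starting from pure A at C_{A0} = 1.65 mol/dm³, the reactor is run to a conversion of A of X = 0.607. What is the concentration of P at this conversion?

0.617 mol/dm³

C_A = C_{A0}(1−X) = 0.6484 mol/dm³.
Along a PFR/batch, dC_P/dC_A = −r_P/(r_P+r_Q) = −k₁/(k₁+k₂·C_A).
Integrating from C_{A0} to C_A: C_P = (3.86/2.15)·ln[(3.86+2.15·1.65)/(3.86+2.15·0.648)] = 1.795·ln(7.407/5.254) = 0.6167 mol/dm³.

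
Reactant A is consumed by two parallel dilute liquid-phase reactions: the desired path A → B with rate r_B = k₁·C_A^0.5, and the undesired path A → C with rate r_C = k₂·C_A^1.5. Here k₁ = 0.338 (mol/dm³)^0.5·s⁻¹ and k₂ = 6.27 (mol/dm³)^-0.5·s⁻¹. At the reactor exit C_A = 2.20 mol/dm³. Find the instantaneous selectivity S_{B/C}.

0.0245

S_{B/C} = r_B/r_C = (k₁·C_A^0.5)/(k₂·C_A^1.5) = (k₁/k₂)·C_A⁻¹.
= (0.338×2.200^0.5) / (6.27×2.200^1.5) = 0.5013/20.46 = 0.0245.
The undesired path is higher order in A, so low C_A (CSTR or dilute feed) favours B.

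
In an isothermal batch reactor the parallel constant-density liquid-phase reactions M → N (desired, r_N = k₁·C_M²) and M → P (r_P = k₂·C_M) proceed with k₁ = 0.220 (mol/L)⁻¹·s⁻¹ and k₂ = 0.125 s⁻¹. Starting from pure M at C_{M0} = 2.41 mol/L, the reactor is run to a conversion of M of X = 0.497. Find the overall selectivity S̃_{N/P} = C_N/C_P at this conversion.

C_M = C_{M0}(1−X) = 1.212 mol/L.
Along a PFR/batch, dC_P/dC_M = −r_P/(r_N+r_P) = −k₂/(k₂+k₁·C_M).
Integrating from C_{M0} to C_M: C_P = (0.125/0.220)·ln[(0.125+0.220·2.41)/(0.125+0.220·1.21)] = 0.5682·ln(0.6552/0.3917) = 0.2923 mol/L.
Then C_N = (C_{M0}−C_M) − C_P = 1.198 − 0.2923 = 0.9055 mol/L.
S̃_{N/P} = C_N/C_P = 0.9055/0.2923 = 3.10.

3.10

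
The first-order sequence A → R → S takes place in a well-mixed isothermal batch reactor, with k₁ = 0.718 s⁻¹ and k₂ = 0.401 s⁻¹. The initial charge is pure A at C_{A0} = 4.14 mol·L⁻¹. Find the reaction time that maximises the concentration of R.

Setting dC_R/dt = 0 gives t_opt = ln(k₂/k₁)/(k₂−k₁).
= ln(0.401/0.718)/(0.401−0.718) = ln(0.5585)/-0.3170 = -0.5825/-0.3170 = 1.84 s.

1.84 s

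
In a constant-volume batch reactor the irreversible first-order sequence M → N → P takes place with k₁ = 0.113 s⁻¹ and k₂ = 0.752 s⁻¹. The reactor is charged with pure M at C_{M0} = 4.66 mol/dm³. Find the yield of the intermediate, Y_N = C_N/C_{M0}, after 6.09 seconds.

The intermediate concentration in a first-order A→B→C sequence is C_N = k₁C_{M0}(e^(−k₁t) − e^(−k₂t))/(k₂−k₁).
e^(−k₁t) = e^(−0.113×6.09) = e^(−0.6882) = 0.5025; e^(−k₂t) = e^(−4.580) = 0.01026.
C_N = 0.113×4.66/(0.752−0.113) × (0.5025−0.01026) = 0.8241×0.4922 = 0.4056 mol/dm³.
Y_N = C_N/C_{M0} = 0.4056/4.66 = 0.0870.

0.0870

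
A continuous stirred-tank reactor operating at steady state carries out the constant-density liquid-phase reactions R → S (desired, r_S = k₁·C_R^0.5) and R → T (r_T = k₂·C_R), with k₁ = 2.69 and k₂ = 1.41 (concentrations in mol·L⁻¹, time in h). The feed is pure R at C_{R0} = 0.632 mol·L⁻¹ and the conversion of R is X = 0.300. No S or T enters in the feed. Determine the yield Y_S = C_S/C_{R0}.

0.222

Exit C_R = C_{R0}(1−X) = 0.632×0.700 = 0.4424 mol·L⁻¹.
A CSTR operates uniformly at the exit composition, giving r_S = 1.789 and r_T = 0.6238 (each k·C_R^n at C_R = 0.4424).
Fraction of consumed R going to S: r_S/(r_S+r_T) = 0.7415.
C_S = 0.7415·C_{R0}·X = 0.7415×0.632×0.300 = 0.141 mol·L⁻¹; Y_S = C_S/C_{R0} = 0.222.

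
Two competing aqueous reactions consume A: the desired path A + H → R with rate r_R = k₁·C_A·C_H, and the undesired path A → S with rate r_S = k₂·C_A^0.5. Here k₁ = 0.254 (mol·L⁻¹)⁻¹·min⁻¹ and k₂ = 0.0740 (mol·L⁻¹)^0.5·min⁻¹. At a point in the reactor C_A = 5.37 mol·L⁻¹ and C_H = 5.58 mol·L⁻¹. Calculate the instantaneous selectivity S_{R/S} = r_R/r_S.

44.4

S_{R/S} = r_R/r_S = (k₁·C_A·C_H)/(k₂·C_A^0.5) = (k₁/k₂)·C_A^0.5·C_H.
= (0.254×5.370×5.580) / (0.0740×5.370^0.5) = 7.611/0.1715 = 44.4.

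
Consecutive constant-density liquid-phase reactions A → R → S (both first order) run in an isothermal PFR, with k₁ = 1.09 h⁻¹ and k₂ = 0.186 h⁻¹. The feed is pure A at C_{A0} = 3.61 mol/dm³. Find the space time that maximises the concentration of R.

1.96 h

Setting dC_R/dτ = 0 gives τ_opt = ln(k₂/k₁)/(k₂−k₁).
= ln(0.186/1.09)/(0.186−1.09) = ln(0.1706)/-0.9040 = -1.768/-0.9040 = 1.96 h.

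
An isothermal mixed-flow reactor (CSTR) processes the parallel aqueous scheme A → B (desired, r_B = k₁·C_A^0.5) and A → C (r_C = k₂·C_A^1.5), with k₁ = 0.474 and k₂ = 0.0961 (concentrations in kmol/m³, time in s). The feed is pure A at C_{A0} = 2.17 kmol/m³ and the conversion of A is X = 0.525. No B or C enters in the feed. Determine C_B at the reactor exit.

0.942 kmol/m³

Exit C_A = C_{A0}(1−X) = 2.17×0.475 = 1.031 kmol/m³.
A CSTR operates uniformly at the exit composition, giving r_B = 0.4812 and r_C = 0.1006 (each k·C_A^n at C_A = 1.031).
Fraction of consumed A going to B: r_B/(r_B+r_C) = 0.8271.
C_B = 0.8271·C_{A0}·X = 0.8271×2.17×0.525 = 0.942 kmol/m³.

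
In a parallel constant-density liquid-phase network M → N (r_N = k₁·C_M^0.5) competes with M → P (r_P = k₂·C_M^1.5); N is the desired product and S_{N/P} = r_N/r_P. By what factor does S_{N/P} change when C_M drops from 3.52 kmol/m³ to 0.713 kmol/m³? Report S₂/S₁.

S_{N/P} = (k₁/k₂)·C_M⁻¹, so S₂/S₁ = (C_{M,2}/C_{M,1})⁻¹.
= 3.52/0.713 = 4.94.
Selectivity toward N rises as C_M falls — low-concentration operation is favoured.

4.94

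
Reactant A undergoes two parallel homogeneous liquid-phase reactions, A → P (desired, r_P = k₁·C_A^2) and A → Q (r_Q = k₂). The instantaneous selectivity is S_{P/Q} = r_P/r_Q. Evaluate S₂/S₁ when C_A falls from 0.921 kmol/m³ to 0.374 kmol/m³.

S_{P/Q} = (k₁/k₂)·C_A^2, so S₂/S₁ = (C_{A,2}/C_{A,1})^2.
= (0.374/0.921)^2 = (0.4061)^2 = 0.165.
Selectivity toward P falls as C_A falls — high-concentration operation is favoured.

0.165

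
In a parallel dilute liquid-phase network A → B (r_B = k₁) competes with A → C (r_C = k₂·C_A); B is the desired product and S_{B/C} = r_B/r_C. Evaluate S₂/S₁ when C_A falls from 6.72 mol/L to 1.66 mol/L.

4.05

S_{B/C} = (k₁/k₂)·C_A⁻¹, so S₂/S₁ = (C_{A,2}/C_{A,1})⁻¹.
= 6.72/1.66 = 4.05.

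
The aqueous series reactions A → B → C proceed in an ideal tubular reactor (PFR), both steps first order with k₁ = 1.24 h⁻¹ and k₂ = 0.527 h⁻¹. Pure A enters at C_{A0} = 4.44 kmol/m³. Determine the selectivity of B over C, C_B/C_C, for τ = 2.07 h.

0.954

Solving the coupled first-order balances gives C_B(τ) = [k₁/(k₂−k₁)]·C_{A0}·(e^(−k₁τ) − e^(−k₂τ)).
e^(−k₁τ) = e^(−1.24×2.07) = e^(−2.567) = 0.07678; e^(−k₂τ) = e^(−1.091) = 0.3359.
C_B = 1.24×4.44/(0.527−1.24) × (0.07678−0.3359) = (-7.722)×(-0.2591) = 2.001 kmol/m³.
C_A = C_{A0}e^(−k₁τ) = 0.3409 kmol/m³, so C_C = C_{A0}−C_A−C_B = 2.098 kmol/m³; C_B/C_C = 0.954.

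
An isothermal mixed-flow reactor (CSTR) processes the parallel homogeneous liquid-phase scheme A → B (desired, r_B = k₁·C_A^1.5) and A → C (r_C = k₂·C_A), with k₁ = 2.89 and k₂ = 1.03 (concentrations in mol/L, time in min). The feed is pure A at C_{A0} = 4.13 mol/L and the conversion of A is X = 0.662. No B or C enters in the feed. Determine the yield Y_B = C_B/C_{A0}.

Exit C_A = C_{A0}(1−X) = 4.13×0.338 = 1.396 mol/L.
Rates in a CSTR are evaluated at the outlet concentration: r_B = 2.89×1.396^1.5 = 4.766, r_C = 1.03×1.396 = 1.438.
Fraction of consumed A going to B: r_B/(r_B+r_C) = 0.7683.
C_B = 0.7683·C_{A0}·X = 0.7683×4.13×0.662 = 2.10 mol/L; Y_B = C_B/C_{A0} = 0.509.

0.509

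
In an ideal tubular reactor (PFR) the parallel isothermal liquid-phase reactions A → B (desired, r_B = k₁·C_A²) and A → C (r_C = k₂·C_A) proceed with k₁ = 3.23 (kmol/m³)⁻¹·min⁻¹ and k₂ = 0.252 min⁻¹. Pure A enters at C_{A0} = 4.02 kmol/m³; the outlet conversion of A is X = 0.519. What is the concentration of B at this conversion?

C_A = C_{A0}(1−X) = 1.934 kmol/m³.
Along a PFR/batch, dC_C/dC_A = −r_C/(r_B+r_C) = −k₂/(k₂+k₁·C_A).
Integrating from C_{A0} to C_A: C_C = (0.252/3.23)·ln[(0.252+3.23·4.02)/(0.252+3.23·1.93)] = 0.07802·ln(13.24/6.498) = 0.05551 kmol/m³.
Then C_B = (C_{A0}−C_A) − C_C = 2.086 − 0.05551 = 2.031 kmol/m³.

2.03 kmol/m³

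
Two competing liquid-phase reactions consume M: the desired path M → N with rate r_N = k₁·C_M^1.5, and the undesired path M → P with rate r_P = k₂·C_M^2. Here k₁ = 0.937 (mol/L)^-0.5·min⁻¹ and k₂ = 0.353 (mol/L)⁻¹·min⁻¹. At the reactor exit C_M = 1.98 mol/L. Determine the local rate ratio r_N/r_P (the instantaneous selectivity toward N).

1.89

S_{N/P} = r_N/r_P = (k₁·C_M^1.5)/(k₂·C_M^2) = (k₁/k₂)·C_M^-0.5.
= (0.937×1.980^1.5) / (0.353×1.980^2) = 2.611/1.384 = 1.89.
The undesired path is higher order in M, so low C_M (CSTR or dilute feed) favours N.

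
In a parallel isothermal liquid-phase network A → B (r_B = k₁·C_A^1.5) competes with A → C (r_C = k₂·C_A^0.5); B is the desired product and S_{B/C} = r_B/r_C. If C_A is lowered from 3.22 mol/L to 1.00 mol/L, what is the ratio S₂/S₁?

0.311

S_{B/C} = (k₁/k₂)·C_A, so S₂/S₁ = (C_{A,2}/C_{A,1}).
= 1.00/3.22 = 0.311.
Selectivity toward B falls as C_A falls — high-concentration operation is favoured.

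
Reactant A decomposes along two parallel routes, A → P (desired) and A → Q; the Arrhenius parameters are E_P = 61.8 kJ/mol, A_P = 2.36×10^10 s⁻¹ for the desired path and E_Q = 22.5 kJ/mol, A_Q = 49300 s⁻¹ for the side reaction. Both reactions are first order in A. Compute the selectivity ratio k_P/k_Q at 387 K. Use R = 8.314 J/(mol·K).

2.37

Since both paths have the same order in A, the concentration cancels and S_{P/Q} = k_P/k_Q = (A_P/A_Q)·exp[(E_Q−E_P)/(RT)].
(E_Q−E_P)/(RT) = (22.5−61.8)×10³/(8.314×387) = -39300/3218 = -12.21.
k_P/k_Q = (2.36×10^10/49300)·exp(-12.21) = 4.787×10^5 × 4.959×10^-6 = 2.37.
Since E_P > E_Q, raising the temperature improves selectivity toward P.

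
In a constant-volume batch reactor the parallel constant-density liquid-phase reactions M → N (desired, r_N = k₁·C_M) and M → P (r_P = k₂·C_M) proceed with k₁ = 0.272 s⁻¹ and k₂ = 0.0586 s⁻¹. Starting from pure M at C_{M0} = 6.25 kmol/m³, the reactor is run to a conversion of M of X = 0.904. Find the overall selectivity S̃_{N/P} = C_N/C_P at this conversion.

4.64

C_M = C_{M0}(1−X) = 0.6000 kmol/m³.
Both paths are first order in M, so the instantaneous fraction to N is constant: dC_N/d(−C_M) = k₁/(k₁+k₂) = 0.8227.
C_N = 0.8227·(C_{M0}−C_M) = 0.8227×5.650 = 4.65 kmol/m³.
C_P = (C_{M0}−C_M)−C_N = 1.001 kmol/m³; S̃_{N/P} = 4.649/1.001 = 4.64.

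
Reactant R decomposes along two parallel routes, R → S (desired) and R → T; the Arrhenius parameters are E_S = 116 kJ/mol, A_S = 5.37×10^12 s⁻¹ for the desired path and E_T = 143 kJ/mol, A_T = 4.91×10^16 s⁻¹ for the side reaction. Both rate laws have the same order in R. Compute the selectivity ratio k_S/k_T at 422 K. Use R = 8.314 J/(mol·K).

With equal orders, S_{S/T} = k_S/k_T = (A_S/A_T)·exp[(E_T−E_S)/(RT)].
(E_T−E_S)/(RT) = (143−116)×10³/(8.314×422) = 27000/3509 = 7.696.
k_S/k_T = (5.37×10^12/4.91×10^16)·exp(7.696) = 1.094×10^-4 × 2199 = 0.240.

0.240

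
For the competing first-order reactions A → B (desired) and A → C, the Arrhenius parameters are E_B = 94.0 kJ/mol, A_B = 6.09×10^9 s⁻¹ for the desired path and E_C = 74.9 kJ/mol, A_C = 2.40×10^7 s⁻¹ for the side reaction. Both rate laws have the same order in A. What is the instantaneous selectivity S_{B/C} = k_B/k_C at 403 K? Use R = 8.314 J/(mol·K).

With equal orders, S_{B/C} = k_B/k_C = (A_B/A_C)·exp[(E_C−E_B)/(RT)].
(E_C−E_B)/(RT) = (74.9−94.0)×10³/(8.314×403) = -19100/3351 = -5.701.
k_B/k_C = (6.09×10^9/2.40×10^7)·exp(-5.701) = 253.8 × 0.003344 = 0.849.

0.849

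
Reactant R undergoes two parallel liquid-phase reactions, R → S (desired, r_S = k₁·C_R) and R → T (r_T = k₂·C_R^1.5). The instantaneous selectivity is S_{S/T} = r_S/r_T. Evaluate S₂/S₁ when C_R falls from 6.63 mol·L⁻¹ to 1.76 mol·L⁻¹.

S_{S/T} = (k₁/k₂)·C_R^-0.5, so S₂/S₁ = (C_{R,2}/C_{R,1})^-0.5.
= (1.76/6.63)^(-0.5) = (0.2655)^(-0.5) = 1.94.
Selectivity toward S rises as C_R falls — low-concentration operation is favoured.

1.94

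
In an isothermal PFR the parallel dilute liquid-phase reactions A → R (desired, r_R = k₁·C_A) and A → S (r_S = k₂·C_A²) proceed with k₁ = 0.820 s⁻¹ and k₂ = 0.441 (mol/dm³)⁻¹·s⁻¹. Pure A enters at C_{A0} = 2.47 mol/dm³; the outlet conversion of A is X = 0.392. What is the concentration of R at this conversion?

C_A = C_{A0}(1−X) = 1.502 mol/dm³.
Along a PFR/batch, dC_R/dC_A = −r_R/(r_R+r_S) = −k₁/(k₁+k₂·C_A).
Integrating from C_{A0} to C_A: C_R = (0.820/0.441)·ln[(0.820+0.441·2.47)/(0.820+0.441·1.50)] = 1.859·ln(1.909/1.482) = 0.4707 mol/dm³.

0.471 mol/dm³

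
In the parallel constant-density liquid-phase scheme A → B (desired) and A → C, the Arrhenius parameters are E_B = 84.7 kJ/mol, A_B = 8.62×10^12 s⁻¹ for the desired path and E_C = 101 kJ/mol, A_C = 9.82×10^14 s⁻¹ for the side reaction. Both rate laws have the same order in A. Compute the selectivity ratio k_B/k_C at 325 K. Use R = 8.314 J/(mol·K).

With equal orders, S_{B/C} = k_B/k_C = (A_B/A_C)·exp[(E_C−E_B)/(RT)].
(E_C−E_B)/(RT) = (101−84.7)×10³/(8.314×325) = 16300/2702 = 6.032.
k_B/k_C = (8.62×10^12/9.82×10^14)·exp(6.032) = 0.008778 × 416.7 = 3.66.

3.66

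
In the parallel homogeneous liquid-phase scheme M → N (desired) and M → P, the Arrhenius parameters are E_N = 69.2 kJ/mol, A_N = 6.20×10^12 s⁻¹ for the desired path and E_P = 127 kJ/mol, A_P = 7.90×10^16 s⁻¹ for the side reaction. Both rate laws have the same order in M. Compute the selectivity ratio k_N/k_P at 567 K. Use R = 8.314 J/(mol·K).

16.6

Since both paths have the same order in M, the concentration cancels and S_{N/P} = k_N/k_P = (A_N/A_P)·exp[(E_P−E_N)/(RT)].
(E_P−E_N)/(RT) = (127−69.2)×10³/(8.314×567) = 57800/4714 = 12.26.
k_N/k_P = (6.20×10^12/7.90×10^16)·exp(12.26) = 7.848×10^-5 × 2.113×10^5 = 16.6.
Since E_N < E_P, lowering the temperature improves selectivity toward N.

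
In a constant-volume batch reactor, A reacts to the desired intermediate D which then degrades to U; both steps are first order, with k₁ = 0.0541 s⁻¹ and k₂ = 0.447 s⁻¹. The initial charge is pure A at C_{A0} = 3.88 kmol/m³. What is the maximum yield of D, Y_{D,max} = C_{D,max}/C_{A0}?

For a first-order series the maximum intermediate yield is C_{D,max}/C_{A0} = (k₁/k₂)^[k₂/(k₂−k₁)].
= (0.0541/0.447)^(0.447/(0.447−0.0541)) = (0.1210)^(1.138) = 0.09049.

0.0905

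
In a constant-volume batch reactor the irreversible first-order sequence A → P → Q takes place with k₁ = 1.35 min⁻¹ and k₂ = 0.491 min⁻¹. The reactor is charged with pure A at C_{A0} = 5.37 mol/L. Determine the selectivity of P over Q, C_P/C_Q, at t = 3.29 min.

Solving the coupled first-order balances gives C_P(t) = [k₁/(k₂−k₁)]·C_{A0}·(e^(−k₁t) − e^(−k₂t)).
e^(−k₁t) = e^(−1.35×3.29) = e^(−4.442) = 0.01178; e^(−k₂t) = e^(−1.615) = 0.1988.
C_P = 1.35×5.37/(0.491−1.35) × (0.01178−0.1988) = (-8.439)×(-0.1870) = 1.578 mol/L.
C_A = C_{A0}e^(−k₁t) = 0.06325 mol/L, so C_Q = C_{A0}−C_A−C_P = 3.728 mol/L; C_P/C_Q = 0.423.

0.423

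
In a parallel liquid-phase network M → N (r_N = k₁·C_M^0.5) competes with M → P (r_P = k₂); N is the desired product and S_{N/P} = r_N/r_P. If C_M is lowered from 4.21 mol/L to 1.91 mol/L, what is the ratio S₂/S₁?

S_{N/P} = (k₁/k₂)·C_M^0.5, so S₂/S₁ = (C_{M,2}/C_{M,1})^0.5.
= (1.91/4.21)^0.5 = (0.4537)^0.5 = 0.674.
Selectivity toward N falls as C_M falls — high-concentration operation is favoured.

0.674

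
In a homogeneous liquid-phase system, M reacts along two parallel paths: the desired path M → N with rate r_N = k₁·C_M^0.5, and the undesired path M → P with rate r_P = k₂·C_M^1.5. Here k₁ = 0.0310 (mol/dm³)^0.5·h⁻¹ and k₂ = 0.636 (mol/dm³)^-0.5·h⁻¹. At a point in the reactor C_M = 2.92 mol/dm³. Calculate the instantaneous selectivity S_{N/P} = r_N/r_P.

S_{N/P} = r_N/r_P = (k₁·C_M^0.5)/(k₂·C_M^1.5) = (k₁/k₂)·C_M⁻¹.
= (0.0310×2.920^0.5) / (0.636×2.920^1.5) = 0.05297/3.173 = 0.0167.
The undesired path is higher order in M, so low C_M (CSTR or dilute feed) favours N.

0.0167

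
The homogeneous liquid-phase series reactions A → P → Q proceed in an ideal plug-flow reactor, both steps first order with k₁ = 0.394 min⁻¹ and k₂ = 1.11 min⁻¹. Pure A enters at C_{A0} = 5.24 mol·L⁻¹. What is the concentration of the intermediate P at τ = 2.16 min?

0.969 mol·L⁻¹

For first-order series with pure A initially, C_P(τ) = k₁C_{A0}/(k₂−k₁)·(e^(−k₁τ) − e^(−k₂τ)).
e^(−k₁τ) = e^(−0.394×2.16) = e^(−0.8510) = 0.4270; e^(−k₂τ) = e^(−2.398) = 0.09094.
C_P = 0.394×5.24/(1.11−0.394) × (0.4270−0.09094) = 2.883×0.3360 = 0.9689 mol·L⁻¹.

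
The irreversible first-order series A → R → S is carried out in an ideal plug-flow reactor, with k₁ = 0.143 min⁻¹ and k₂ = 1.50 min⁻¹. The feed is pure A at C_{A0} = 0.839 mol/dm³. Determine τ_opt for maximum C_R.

1.73 min

Setting dC_R/dτ = 0 gives τ_opt = ln(k₂/k₁)/(k₂−k₁).
= ln(1.50/0.143)/(1.50−0.143) = ln(10.49)/1.357 = 2.350/1.357 = 1.73 min.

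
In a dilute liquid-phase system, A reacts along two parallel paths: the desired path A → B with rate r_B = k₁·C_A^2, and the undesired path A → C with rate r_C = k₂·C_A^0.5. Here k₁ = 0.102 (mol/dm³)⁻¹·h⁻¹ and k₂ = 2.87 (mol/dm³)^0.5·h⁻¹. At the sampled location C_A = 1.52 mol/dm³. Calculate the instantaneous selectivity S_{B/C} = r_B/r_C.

S_{B/C} = r_B/r_C = (k₁·C_A^2)/(k₂·C_A^0.5) = (k₁/k₂)·C_A^1.5.
= (0.102×1.520^2) / (2.87×1.520^0.5) = 0.2357/3.538 = 0.0666.

0.0666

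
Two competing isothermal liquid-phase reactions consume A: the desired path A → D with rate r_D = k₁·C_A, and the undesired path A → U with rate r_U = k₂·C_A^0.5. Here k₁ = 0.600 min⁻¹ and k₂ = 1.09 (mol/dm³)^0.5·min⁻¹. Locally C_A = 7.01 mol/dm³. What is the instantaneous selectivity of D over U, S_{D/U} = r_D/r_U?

1.46

S_{D/U} = r_D/r_U = (k₁·C_A)/(k₂·C_A^0.5) = (k₁/k₂)·C_A^0.5.
= (0.600×7.010) / (1.09×7.010^0.5) = 4.206/2.886 = 1.46.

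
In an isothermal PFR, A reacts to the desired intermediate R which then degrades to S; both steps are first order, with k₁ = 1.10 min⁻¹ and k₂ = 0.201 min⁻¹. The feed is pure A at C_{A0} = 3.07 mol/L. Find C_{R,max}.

2.10 mol/L

At the optimum, C_{R,max}/C_{A0} = (k₁/k₂)^[k₂/(k₂−k₁)].
= (1.10/0.201)^(0.201/(0.201−1.10)) = (5.473)^(-0.2236) = 0.6838.
C_{R,max} = 0.6838×3.07 = 2.10 mol/L.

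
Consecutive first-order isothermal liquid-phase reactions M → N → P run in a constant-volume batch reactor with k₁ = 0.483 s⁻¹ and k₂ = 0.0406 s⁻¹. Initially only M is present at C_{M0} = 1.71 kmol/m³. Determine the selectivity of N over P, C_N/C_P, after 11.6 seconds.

For first-order series with pure M initially, C_N(t) = k₁C_{M0}/(k₂−k₁)·(e^(−k₁t) − e^(−k₂t)).
e^(−k₁t) = e^(−0.483×11.6) = e^(−5.603) = 0.003688; e^(−k₂t) = e^(−0.4710) = 0.6244.
C_N = 0.483×1.71/(0.0406−0.483) × (0.003688−0.6244) = (-1.867)×(-0.6207) = 1.159 kmol/m³.
C_M = C_{M0}e^(−k₁t) = 0.006306 kmol/m³, so C_P = C_{M0}−C_M−C_N = 0.5449 kmol/m³; C_N/C_P = 2.13.

2.13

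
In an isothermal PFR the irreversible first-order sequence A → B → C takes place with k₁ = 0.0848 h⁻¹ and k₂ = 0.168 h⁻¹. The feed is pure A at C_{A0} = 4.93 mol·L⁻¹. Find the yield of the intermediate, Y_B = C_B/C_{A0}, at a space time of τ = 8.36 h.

Solving the coupled first-order balances gives C_B(τ) = [k₁/(k₂−k₁)]·C_{A0}·(e^(−k₁τ) − e^(−k₂τ)).
e^(−k₁τ) = e^(−0.0848×8.36) = e^(−0.7089) = 0.4922; e^(−k₂τ) = e^(−1.404) = 0.2455.
C_B = 0.0848×4.93/(0.168−0.0848) × (0.4922−0.2455) = 5.025×0.2467 = 1.240 mol·L⁻¹.
Y_B = C_B/C_{A0} = 1.240/4.93 = 0.251.

0.251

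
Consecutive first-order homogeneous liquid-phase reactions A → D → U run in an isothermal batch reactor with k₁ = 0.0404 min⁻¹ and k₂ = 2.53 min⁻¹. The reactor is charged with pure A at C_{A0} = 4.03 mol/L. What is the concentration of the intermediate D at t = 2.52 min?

0.0590 mol/L

Solving the coupled first-order balances gives C_D(t) = [k₁/(k₂−k₁)]·C_{A0}·(e^(−k₁t) − e^(−k₂t)).
e^(−k₁t) = e^(−0.0404×2.52) = e^(−0.1018) = 0.9032; e^(−k₂t) = e^(−6.376) = 0.001703.
C_D = 0.0404×4.03/(2.53−0.0404) × (0.9032−0.001703) = 0.06540×0.9015 = 0.05896 mol/L.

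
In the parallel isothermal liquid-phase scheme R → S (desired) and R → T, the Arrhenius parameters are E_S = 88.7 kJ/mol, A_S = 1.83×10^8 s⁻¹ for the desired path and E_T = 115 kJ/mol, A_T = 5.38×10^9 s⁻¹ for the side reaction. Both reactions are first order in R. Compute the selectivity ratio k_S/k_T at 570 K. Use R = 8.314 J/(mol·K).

k_S/k_T = (A_S/A_T)·exp[−(E_S−E_T)/(RT)] = (A_S/A_T)·exp[(E_T−E_S)/(RT)].
(E_T−E_S)/(RT) = (115−88.7)×10³/(8.314×570) = 26300/4739 = 5.550.
k_S/k_T = (1.83×10^8/5.38×10^9)·exp(5.550) = 0.03401 × 257.2 = 8.75.
Since E_S < E_T, lowering the temperature improves selectivity toward S.

8.75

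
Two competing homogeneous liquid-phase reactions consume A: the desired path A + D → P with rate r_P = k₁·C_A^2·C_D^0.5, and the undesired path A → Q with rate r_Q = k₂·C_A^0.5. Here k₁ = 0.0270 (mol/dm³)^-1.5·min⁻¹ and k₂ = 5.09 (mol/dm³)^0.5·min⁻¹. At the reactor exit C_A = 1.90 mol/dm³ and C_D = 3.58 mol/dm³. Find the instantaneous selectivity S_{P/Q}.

0.0263

S_{P/Q} = r_P/r_Q = (k₁·C_A^2·C_D^0.5)/(k₂·C_A^0.5) = (k₁/k₂)·C_A^1.5·C_D^0.5.
= (0.0270×1.900^2×3.580^0.5) / (5.09×1.900^0.5) = 0.1844/7.016 = 0.0263.
Since the desired path is higher order in A, keeping C_A high (PFR or concentrated feed) favours P.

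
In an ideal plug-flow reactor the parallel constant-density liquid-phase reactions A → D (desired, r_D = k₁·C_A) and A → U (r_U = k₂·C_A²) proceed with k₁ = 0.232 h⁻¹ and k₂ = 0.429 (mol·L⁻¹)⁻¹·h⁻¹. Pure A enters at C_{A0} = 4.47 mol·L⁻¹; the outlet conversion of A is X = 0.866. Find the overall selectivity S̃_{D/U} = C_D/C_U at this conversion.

C_A = C_{A0}(1−X) = 0.5990 mol·L⁻¹.
Along a PFR/batch, dC_D/dC_A = −r_D/(r_D+r_U) = −k₁/(k₁+k₂·C_A).
Integrating from C_{A0} to C_A: C_D = (0.232/0.429)·ln[(0.232+0.429·4.47)/(0.232+0.429·0.599)] = 0.5408·ln(2.150/0.4890) = 0.8008 mol·L⁻¹.
C_U = (C_{A0}−C_A)−C_D = 3.070 mol·L⁻¹; S̃_{D/U} = 0.8008/3.070 = 0.261.

0.261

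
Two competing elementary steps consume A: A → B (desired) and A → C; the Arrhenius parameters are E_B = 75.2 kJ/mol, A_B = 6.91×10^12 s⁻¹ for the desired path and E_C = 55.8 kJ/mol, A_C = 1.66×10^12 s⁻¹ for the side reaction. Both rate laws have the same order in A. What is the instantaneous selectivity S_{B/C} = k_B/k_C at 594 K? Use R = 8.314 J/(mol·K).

0.0819

Since both paths have the same order in A, the concentration cancels and S_{B/C} = k_B/k_C = (A_B/A_C)·exp[(E_C−E_B)/(RT)].
(E_C−E_B)/(RT) = (55.8−75.2)×10³/(8.314×594) = -19400/4939 = -3.928.
k_B/k_C = (6.91×10^12/1.66×10^12)·exp(-3.928) = 4.163 × 0.01968 = 0.0819.
Since E_B > E_C, raising the temperature improves selectivity toward B.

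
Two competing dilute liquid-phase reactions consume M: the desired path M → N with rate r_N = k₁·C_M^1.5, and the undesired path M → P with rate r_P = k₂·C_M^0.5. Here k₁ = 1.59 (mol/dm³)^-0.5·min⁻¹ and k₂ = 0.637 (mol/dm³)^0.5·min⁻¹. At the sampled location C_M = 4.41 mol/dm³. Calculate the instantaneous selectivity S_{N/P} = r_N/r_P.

S_{N/P} = r_N/r_P = (k₁·C_M^1.5)/(k₂·C_M^0.5) = (k₁/k₂)·C_M.
= (1.59×4.410^1.5) / (0.637×4.410^0.5) = 14.72/1.338 = 11.0.
Since the desired path is higher order in M, keeping C_M high (PFR or concentrated feed) favours N.

11.0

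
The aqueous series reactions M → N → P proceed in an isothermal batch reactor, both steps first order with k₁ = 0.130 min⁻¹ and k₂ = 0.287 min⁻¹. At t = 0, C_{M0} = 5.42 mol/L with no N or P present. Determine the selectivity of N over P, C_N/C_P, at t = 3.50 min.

1.55

Solving the coupled first-order balances gives C_N(t) = [k₁/(k₂−k₁)]·C_{M0}·(e^(−k₁t) − e^(−k₂t)).
e^(−k₁t) = e^(−0.130×3.50) = e^(−0.4550) = 0.6344; e^(−k₂t) = e^(−1.004) = 0.3662.
C_N = 0.130×5.42/(0.287−0.130) × (0.6344−0.3662) = 4.488×0.2682 = 1.204 mol/L.
C_M = C_{M0}e^(−k₁t) = 3.439 mol/L, so C_P = C_{M0}−C_M−C_N = 0.7775 mol/L; C_N/C_P = 1.55.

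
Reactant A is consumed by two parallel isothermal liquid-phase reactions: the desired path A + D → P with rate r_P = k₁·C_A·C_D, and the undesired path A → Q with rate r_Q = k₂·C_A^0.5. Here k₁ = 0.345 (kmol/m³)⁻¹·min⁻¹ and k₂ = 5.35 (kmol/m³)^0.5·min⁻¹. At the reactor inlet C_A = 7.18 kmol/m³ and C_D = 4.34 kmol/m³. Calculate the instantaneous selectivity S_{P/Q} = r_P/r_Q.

0.750

S_{P/Q} = r_P/r_Q = (k₁·C_A·C_D)/(k₂·C_A^0.5) = (k₁/k₂)·C_A^0.5·C_D.
= (0.345×7.180×4.340) / (5.35×7.180^0.5) = 10.75/14.34 = 0.750.
Since the desired path is higher order in A, keeping C_A high (PFR or concentrated feed) favours P.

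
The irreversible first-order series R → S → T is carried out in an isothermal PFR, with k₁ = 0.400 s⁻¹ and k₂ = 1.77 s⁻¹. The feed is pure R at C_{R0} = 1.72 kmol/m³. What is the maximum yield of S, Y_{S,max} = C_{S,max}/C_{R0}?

Evaluating C_S at τ_opt = ln(k₂/k₁)/(k₂−k₁) gives C_{S,max}/C_{R0} = (k₁/k₂)^[k₂/(k₂−k₁)].
= (0.400/1.77)^(1.77/(1.77−0.400)) = (0.2260)^(1.292) = 0.1464.

0.146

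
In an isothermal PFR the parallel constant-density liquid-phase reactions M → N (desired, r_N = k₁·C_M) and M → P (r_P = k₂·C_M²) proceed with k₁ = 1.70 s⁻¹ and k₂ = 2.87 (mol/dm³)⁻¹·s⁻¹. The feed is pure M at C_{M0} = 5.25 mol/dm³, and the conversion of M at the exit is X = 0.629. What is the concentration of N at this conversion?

0.493 mol/dm³

C_M = C_{M0}(1−X) = 1.948 mol/dm³.
Along a PFR/batch, dC_N/dC_M = −r_N/(r_N+r_P) = −k₁/(k₁+k₂·C_M).
Integrating from C_{M0} to C_M: C_N = (1.70/2.87)·ln[(1.70+2.87·5.25)/(1.70+2.87·1.95)] = 0.5923·ln(16.77/7.290) = 0.4934 mol/dm³.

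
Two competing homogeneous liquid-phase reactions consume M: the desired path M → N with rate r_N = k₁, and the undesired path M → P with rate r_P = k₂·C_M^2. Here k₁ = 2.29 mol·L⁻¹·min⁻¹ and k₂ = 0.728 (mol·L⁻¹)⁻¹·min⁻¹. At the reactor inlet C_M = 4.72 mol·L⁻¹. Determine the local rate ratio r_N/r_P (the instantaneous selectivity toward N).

0.141

S_{N/P} = r_N/r_P = (k₁)/(k₂·C_M^2) = (k₁/k₂)·C_M^-2.
= (2.29) / (0.728×4.720^2) = 2.290/16.22 = 0.141.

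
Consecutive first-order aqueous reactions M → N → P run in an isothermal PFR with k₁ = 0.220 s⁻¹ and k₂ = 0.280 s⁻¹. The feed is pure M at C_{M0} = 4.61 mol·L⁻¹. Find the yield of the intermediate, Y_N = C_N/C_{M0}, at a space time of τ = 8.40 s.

The intermediate concentration in a first-order A→B→C sequence is C_N = k₁C_{M0}(e^(−k₁τ) − e^(−k₂τ))/(k₂−k₁).
e^(−k₁τ) = e^(−0.220×8.40) = e^(−1.848) = 0.1576; e^(−k₂τ) = e^(−2.352) = 0.09518.
C_N = 0.220×4.61/(0.280−0.220) × (0.1576−0.09518) = 16.90×0.06237 = 1.054 mol·L⁻¹.
Y_N = C_N/C_{M0} = 1.054/4.61 = 0.229.

0.229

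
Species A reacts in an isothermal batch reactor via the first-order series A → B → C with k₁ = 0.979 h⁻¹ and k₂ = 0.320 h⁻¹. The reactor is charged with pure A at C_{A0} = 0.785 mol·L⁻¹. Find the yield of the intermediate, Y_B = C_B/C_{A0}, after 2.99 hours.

0.491

For first-order series with pure A initially, C_B(t) = k₁C_{A0}/(k₂−k₁)·(e^(−k₁t) − e^(−k₂t)).
e^(−k₁t) = e^(−0.979×2.99) = e^(−2.927) = 0.05355; e^(−k₂t) = e^(−0.9568) = 0.3841.
C_B = 0.979×0.785/(0.320−0.979) × (0.05355−0.3841) = (-1.166)×(-0.3306) = 0.3855 mol·L⁻¹.
Y_B = C_B/C_{A0} = 0.3855/0.785 = 0.491.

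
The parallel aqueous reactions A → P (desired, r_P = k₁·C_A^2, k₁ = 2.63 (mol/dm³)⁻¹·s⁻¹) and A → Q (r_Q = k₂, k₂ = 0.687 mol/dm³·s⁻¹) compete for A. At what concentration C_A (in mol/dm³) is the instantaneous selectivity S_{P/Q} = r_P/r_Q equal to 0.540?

S_{P/Q} = (k₁/k₂)·C_A^2 ⇒ C_A = (S·k₂/k₁)^(0.5).
= (0.540×0.687/2.63)^(0.5) = (0.1411)^(0.5) = 0.376 mol/dm³.

0.376 mol/dm³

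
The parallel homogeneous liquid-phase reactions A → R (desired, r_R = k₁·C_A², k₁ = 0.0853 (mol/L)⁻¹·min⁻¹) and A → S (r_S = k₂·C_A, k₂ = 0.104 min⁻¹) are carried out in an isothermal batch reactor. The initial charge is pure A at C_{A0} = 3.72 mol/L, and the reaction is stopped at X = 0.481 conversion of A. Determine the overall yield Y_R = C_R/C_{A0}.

0.334

C_A = C_{A0}(1−X) = 1.931 mol/L.
Along a PFR/batch, dC_S/dC_A = −r_S/(r_R+r_S) = −k₂/(k₂+k₁·C_A).
Integrating from C_{A0} to C_A: C_S = (0.104/0.0853)·ln[(0.104+0.0853·3.72)/(0.104+0.0853·1.93)] = 1.219·ln(0.4213/0.2687) = 0.5485 mol/L.
Then C_R = (C_{A0}−C_A) − C_S = 1.789 − 0.5485 = 1.241 mol/L.
Y_R = C_R/C_{A0} = 1.241/3.72 = 0.334.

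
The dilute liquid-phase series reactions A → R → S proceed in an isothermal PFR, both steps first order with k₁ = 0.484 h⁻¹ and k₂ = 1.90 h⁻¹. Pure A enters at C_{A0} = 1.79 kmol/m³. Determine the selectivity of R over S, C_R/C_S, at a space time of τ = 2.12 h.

Solving the coupled first-order balances gives C_R(τ) = [k₁/(k₂−k₁)]·C_{A0}·(e^(−k₁τ) − e^(−k₂τ)).
e^(−k₁τ) = e^(−0.484×2.12) = e^(−1.026) = 0.3584; e^(−k₂τ) = e^(−4.028) = 0.01781.
C_R = 0.484×1.79/(1.90−0.484) × (0.3584−0.01781) = 0.6118×0.3406 = 0.2084 kmol/m³.
C_A = C_{A0}e^(−k₁τ) = 0.6416 kmol/m³, so C_S = C_{A0}−C_A−C_R = 0.9401 kmol/m³; C_R/C_S = 0.222.

0.222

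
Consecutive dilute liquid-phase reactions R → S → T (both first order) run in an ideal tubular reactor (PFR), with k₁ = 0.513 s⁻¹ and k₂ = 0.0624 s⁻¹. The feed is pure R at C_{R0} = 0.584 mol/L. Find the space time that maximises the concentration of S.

4.68 s

Setting dC_S/dτ = 0 gives τ_opt = ln(k₂/k₁)/(k₂−k₁).
= ln(0.0624/0.513)/(0.0624−0.513) = ln(0.1216)/-0.4506 = -2.107/-0.4506 = 4.68 s.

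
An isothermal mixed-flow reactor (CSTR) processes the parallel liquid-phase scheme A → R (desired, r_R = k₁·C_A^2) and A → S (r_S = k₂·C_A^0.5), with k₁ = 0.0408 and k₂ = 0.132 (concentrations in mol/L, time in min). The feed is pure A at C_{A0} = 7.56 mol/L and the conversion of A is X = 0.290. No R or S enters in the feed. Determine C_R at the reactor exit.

1.74 mol/L

Exit C_A = C_{A0}(1−X) = 7.56×0.710 = 5.368 mol/L.
Rates in a CSTR are evaluated at the outlet concentration: r_R = 0.0408×5.368^2 = 1.175, r_S = 0.132×5.368^0.5 = 0.3058.
Fraction of consumed A going to R: r_R/(r_R+r_S) = 0.7935.
C_R = 0.7935·C_{A0}·X = 0.7935×7.56×0.290 = 1.74 mol/L.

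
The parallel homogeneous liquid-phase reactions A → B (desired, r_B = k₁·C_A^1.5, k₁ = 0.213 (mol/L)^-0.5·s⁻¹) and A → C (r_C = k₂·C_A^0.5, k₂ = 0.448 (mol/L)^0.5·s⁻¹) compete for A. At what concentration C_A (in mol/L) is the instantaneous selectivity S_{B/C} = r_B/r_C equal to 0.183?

0.385 mol/L

S_{B/C} = (k₁/k₂)·C_A ⇒ C_A = S·k₂/k₁.
= 0.183×0.448/0.213 = 0.385 mol/L.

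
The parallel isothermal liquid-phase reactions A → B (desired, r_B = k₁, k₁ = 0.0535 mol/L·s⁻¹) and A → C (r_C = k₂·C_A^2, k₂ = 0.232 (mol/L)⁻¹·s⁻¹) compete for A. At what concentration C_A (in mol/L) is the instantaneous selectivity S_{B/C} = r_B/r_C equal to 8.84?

0.162 mol/L

S_{B/C} = (k₁/k₂)·C_A^-2 ⇒ C_A = (S·k₂/k₁)^(-0.5).
= (8.84×0.232/0.0535)^(-0.5) = (38.33)^(-0.5) = 0.162 mol/L.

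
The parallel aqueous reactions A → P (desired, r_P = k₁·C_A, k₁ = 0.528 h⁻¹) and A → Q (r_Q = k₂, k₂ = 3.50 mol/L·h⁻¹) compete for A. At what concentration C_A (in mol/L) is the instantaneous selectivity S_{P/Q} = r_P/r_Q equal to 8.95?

59.3 mol/L

S_{P/Q} = (k₁/k₂)·C_A ⇒ C_A = S·k₂/k₁.
= 8.95×3.50/0.528 = 59.3 mol/L.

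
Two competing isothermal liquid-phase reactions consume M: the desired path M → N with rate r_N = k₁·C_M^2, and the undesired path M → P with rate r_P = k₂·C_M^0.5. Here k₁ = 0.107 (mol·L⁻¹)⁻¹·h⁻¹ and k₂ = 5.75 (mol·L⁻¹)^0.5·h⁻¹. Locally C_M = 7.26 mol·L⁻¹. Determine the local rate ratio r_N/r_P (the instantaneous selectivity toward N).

S_{N/P} = r_N/r_P = (k₁·C_M^2)/(k₂·C_M^0.5) = (k₁/k₂)·C_M^1.5.
= (0.107×7.260^2) / (5.75×7.260^0.5) = 5.640/15.49 = 0.364.
Since the desired path is higher order in M, keeping C_M high (PFR or concentrated feed) favours N.

0.364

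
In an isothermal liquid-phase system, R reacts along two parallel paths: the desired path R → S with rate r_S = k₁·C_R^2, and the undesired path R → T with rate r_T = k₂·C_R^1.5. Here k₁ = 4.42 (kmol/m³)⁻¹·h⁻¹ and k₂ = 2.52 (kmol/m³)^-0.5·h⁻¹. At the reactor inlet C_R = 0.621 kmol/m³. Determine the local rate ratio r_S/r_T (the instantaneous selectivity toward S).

S_{S/T} = r_S/r_T = (k₁·C_R^2)/(k₂·C_R^1.5) = (k₁/k₂)·C_R^0.5.
= (4.42×0.6210^2) / (2.52×0.6210^1.5) = 1.705/1.233 = 1.38.
Since the desired path is higher order in R, keeping C_R high (PFR or concentrated feed) favours S.

1.38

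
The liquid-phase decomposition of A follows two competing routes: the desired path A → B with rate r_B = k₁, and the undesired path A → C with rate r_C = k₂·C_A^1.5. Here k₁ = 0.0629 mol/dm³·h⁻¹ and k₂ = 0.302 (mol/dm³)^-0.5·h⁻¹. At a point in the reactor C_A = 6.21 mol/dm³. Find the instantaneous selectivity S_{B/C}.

S_{B/C} = r_B/r_C = (k₁)/(k₂·C_A^1.5) = (k₁/k₂)·C_A^-1.5.
= (0.0629) / (0.302×6.210^1.5) = 0.06290/4.674 = 0.0135.
The undesired path is higher order in A, so low C_A (CSTR or dilute feed) favours B.

0.0135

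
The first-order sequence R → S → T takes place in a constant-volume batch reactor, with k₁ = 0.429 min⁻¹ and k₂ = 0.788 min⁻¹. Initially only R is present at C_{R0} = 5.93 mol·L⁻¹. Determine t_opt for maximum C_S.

For first-order series the maximum of C_S occurs at t_opt = ln(k₂/k₁)/(k₂−k₁).
= ln(0.788/0.429)/(0.788−0.429) = ln(1.837)/0.3590 = 0.6080/0.3590 = 1.69 min.

1.69 min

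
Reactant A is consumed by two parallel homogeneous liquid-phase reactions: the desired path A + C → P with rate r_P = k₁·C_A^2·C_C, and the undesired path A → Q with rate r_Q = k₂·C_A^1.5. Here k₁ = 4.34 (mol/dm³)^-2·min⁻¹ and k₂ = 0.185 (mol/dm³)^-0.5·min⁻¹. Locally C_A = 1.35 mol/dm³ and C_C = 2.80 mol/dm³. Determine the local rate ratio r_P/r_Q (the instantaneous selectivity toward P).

S_{P/Q} = r_P/r_Q = (k₁·C_A^2·C_C)/(k₂·C_A^1.5) = (k₁/k₂)·C_A^0.5·C_C.
= (4.34×1.350^2×2.800) / (0.185×1.350^1.5) = 22.15/0.2902 = 76.3.

76.3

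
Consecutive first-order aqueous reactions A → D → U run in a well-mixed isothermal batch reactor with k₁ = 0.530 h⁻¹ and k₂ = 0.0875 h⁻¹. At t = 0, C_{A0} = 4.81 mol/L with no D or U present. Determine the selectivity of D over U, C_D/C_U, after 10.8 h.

0.863

For first-order series with pure A initially, C_D(t) = k₁C_{A0}/(k₂−k₁)·(e^(−k₁t) − e^(−k₂t)).
e^(−k₁t) = e^(−0.530×10.8) = e^(−5.724) = 0.003267; e^(−k₂t) = e^(−0.9450) = 0.3887.
C_D = 0.530×4.81/(0.0875−0.530) × (0.003267−0.3887) = (-5.761)×(-0.3854) = 2.220 mol/L.
C_A = C_{A0}e^(−k₁t) = 0.01571 mol/L, so C_U = C_{A0}−C_A−C_D = 2.574 mol/L; C_D/C_U = 0.863.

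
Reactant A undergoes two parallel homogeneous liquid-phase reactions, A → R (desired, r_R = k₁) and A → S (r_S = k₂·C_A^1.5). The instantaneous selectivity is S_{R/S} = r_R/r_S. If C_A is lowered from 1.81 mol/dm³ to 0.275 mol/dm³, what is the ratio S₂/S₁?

S_{R/S} = (k₁/k₂)·C_A^-1.5, so S₂/S₁ = (C_{A,2}/C_{A,1})^-1.5.
= (0.275/1.81)^(-1.5) = (0.1519)^(-1.5) = 16.9.

16.9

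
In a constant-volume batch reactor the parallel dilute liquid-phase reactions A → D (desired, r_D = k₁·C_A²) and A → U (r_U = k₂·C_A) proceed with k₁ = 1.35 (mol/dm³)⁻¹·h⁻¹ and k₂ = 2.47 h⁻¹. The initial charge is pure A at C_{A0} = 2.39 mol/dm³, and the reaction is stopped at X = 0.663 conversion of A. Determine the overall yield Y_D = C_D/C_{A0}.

C_A = C_{A0}(1−X) = 0.8054 mol/dm³.
Along a PFR/batch, dC_U/dC_A = −r_U/(r_D+r_U) = −k₂/(k₂+k₁·C_A).
Integrating from C_{A0} to C_A: C_U = (2.47/1.35)·ln[(2.47+1.35·2.39)/(2.47+1.35·0.805)] = 1.830·ln(5.697/3.557) = 0.8615 mol/dm³.
Then C_D = (C_{A0}−C_A) − C_U = 1.585 − 0.8615 = 0.7231 mol/dm³.
Y_D = C_D/C_{A0} = 0.7231/2.39 = 0.303.

0.303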